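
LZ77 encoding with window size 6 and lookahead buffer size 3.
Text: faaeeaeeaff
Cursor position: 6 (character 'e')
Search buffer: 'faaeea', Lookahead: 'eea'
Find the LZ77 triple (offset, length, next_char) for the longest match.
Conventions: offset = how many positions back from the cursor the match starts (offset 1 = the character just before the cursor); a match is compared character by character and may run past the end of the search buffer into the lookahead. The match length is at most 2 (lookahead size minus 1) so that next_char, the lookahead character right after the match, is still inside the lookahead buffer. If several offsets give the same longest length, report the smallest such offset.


Try each offset into the search buffer:
  offset=1 (pos 5, char 'a'): match length 0
  offset=2 (pos 4, char 'e'): match length 1
  offset=3 (pos 3, char 'e'): match length 2
  offset=4 (pos 2, char 'a'): match length 0
  offset=5 (pos 1, char 'a'): match length 0
  offset=6 (pos 0, char 'f'): match length 0
Longest match has length 2 at offset 3.
next_char = character at position 6 + 2 = 8 -> 'a'

Best match: offset=3, length=2 (matching 'ee' starting at position 3)
LZ77 triple: (3, 2, 'a')


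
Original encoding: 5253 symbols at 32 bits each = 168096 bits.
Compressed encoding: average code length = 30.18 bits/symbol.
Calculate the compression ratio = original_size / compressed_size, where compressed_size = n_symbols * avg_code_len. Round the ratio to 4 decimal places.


original_size = n_symbols * orig_bits = 5253 * 32 = 168096 bits
compressed_size = n_symbols * avg_code_len = 5253 * 30.18 = 158535.54 bits
ratio = original_size / compressed_size = 168096 / 158535.54 = 1.0603

Compression ratio = 1.0603


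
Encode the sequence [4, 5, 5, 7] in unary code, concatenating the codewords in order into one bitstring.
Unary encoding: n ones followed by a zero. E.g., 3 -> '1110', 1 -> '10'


Encode each number as n ones followed by a terminating 0:
  4 -> 11110 (5 bits)
  5 -> 111110 (6 bits)
  5 -> 111110 (6 bits)
  7 -> 11111110 (8 bits)
Total length = 5 + 6 + 6 + 8 = 25 bits.

Unary([4, 5, 5, 7]) = 1111011111011111011111110 (25 bits)


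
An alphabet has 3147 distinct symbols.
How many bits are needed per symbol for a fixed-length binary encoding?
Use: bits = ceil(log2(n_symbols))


log2(3147) = 11.6198
Bracket: 2^11 = 2048 < 3147 <= 2^12 = 4096
So ceil(log2(3147)) = 12

bits = ceil(log2(3147)) = ceil(11.6198) = 12 bits


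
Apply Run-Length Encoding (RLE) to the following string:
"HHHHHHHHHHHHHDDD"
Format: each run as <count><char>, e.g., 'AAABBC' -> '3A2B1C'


Scanning runs left to right:
  i=0: run of 'H' x 13 -> '13H'
  i=13: run of 'D' x 3 -> '3D'

RLE = 13H3D


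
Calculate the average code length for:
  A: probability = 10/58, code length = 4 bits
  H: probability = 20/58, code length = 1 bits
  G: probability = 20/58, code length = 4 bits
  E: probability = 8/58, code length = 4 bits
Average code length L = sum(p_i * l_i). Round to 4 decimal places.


Weighted contributions p_i * l_i:
  A: (10/58) * 4 = 40/58
  H: (20/58) * 1 = 20/58
  G: (20/58) * 4 = 80/58
  E: (8/58) * 4 = 32/58
Sum = (40 + 20 + 80 + 32)/58 = 172/58

L = 172/58 = 2.9655 bits/symbol


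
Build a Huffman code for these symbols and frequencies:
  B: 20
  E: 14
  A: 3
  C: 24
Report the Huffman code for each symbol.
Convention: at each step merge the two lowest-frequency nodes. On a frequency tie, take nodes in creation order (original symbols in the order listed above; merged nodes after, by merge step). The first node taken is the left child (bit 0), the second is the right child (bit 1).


Huffman tree construction:
Step 1: Merge A(3) + E(14) = 17
Step 2: Merge (A+E)(17) + B(20) = 37
Step 3: Merge C(24) + ((A+E)+B)(37) = 61
Read each symbol's code off the tree from the root (left child = 0, right child = 1).

Codes:
  B: 11 (length 2)
  E: 101 (length 3)
  A: 100 (length 3)
  C: 0 (length 1)
Average code length: 115/61 = 1.8852 bits/symbol


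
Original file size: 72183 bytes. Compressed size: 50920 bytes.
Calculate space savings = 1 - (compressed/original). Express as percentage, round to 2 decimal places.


ratio = compressed/original = 50920/72183 = 0.705429
savings = 1 - ratio = 1 - 0.705429 = 0.294571
as a percentage: 0.294571 * 100 = 29.46%

Space savings = 1 - 50920/72183 = 29.46%


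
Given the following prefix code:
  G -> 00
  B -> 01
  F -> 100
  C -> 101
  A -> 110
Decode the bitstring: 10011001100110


Decoding step by step:
Bits 100 -> F
Bits 110 -> A
Bits 01 -> B
Bits 100 -> F
Bits 110 -> A


Decoded message: FABFA


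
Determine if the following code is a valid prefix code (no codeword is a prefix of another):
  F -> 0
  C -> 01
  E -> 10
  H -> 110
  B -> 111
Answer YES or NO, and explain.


Checking each pair (does one codeword prefix another?):
  F='0' vs C='01': prefix -- VIOLATION

NO -- this is NOT a valid prefix code. F (0) is a prefix of C (01).


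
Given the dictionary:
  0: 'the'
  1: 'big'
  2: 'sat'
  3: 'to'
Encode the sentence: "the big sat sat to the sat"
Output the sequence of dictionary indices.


Look up each word in the dictionary:
  'the' -> 0
  'big' -> 1
  'sat' -> 2
  'sat' -> 2
  'to' -> 3
  'the' -> 0
  'sat' -> 2

Encoded: [0, 1, 2, 2, 3, 0, 2]


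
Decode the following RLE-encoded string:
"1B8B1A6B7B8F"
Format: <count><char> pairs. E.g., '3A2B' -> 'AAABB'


Expanding each <count><char> pair:
  1B -> 'B'
  8B -> 'BBBBBBBB'
  1A -> 'A'
  6B -> 'BBBBBB'
  7B -> 'BBBBBBB'
  8F -> 'FFFFFFFF'

Decoded = BBBBBBBBBABBBBBBBBBBBBBFFFFFFFF


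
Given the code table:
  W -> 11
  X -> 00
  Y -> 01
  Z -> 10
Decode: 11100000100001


Decoding:
11 -> W
10 -> Z
00 -> X
00 -> X
10 -> Z
00 -> X
01 -> Y


Result: WZXXZXY


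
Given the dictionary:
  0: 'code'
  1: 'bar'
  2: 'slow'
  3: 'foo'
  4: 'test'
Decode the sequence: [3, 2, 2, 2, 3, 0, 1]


Look up each index in the dictionary:
  3 -> 'foo'
  2 -> 'slow'
  2 -> 'slow'
  2 -> 'slow'
  3 -> 'foo'
  0 -> 'code'
  1 -> 'bar'

Decoded: "foo slow slow slow foo code bar"


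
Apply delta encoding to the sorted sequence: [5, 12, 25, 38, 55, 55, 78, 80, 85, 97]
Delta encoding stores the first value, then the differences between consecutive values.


First value: 5
Deltas:
  12 - 5 = 7
  25 - 12 = 13
  38 - 25 = 13
  55 - 38 = 17
  55 - 55 = 0
  78 - 55 = 23
  80 - 78 = 2
  85 - 80 = 5
  97 - 85 = 12


Delta encoded: [5, 7, 13, 13, 17, 0, 23, 2, 5, 12]


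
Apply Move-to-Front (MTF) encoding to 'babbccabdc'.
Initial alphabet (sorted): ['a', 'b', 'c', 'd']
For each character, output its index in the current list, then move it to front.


MTF encoding:
'b': index 1 in ['a', 'b', 'c', 'd'] -> ['b', 'a', 'c', 'd']
'a': index 1 in ['b', 'a', 'c', 'd'] -> ['a', 'b', 'c', 'd']
'b': index 1 in ['a', 'b', 'c', 'd'] -> ['b', 'a', 'c', 'd']
'b': index 0 in ['b', 'a', 'c', 'd'] -> ['b', 'a', 'c', 'd']
'c': index 2 in ['b', 'a', 'c', 'd'] -> ['c', 'b', 'a', 'd']
'c': index 0 in ['c', 'b', 'a', 'd'] -> ['c', 'b', 'a', 'd']
'a': index 2 in ['c', 'b', 'a', 'd'] -> ['a', 'c', 'b', 'd']
'b': index 2 in ['a', 'c', 'b', 'd'] -> ['b', 'a', 'c', 'd']
'd': index 3 in ['b', 'a', 'c', 'd'] -> ['d', 'b', 'a', 'c']
'c': index 3 in ['d', 'b', 'a', 'c'] -> ['c', 'd', 'b', 'a']


Output: [1, 1, 1, 0, 2, 0, 2, 2, 3, 3]


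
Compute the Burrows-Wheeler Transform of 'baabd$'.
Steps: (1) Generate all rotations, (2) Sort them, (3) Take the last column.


Rotations (sorted):
  0: $baabd -> last char: d
  1: aabd$b -> last char: b
  2: abd$ba -> last char: a
  3: baabd$ -> last char: $
  4: bd$baa -> last char: a
  5: d$baab -> last char: b


BWT = dba$ab


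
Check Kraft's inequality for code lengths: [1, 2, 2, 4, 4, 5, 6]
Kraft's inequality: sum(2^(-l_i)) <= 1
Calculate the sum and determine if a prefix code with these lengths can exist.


Sum = 2^(-1) + 2^(-2) + 2^(-2) + 2^(-4) + 2^(-4) + 2^(-5) + 2^(-6)
    = 0.5 + 0.25 + 0.25 + 0.0625 + 0.0625 + 0.03125 + 0.015625
    = 75/64 = 1.171875
Since 1.171875 > 1, Kraft's inequality is NOT satisfied.
A prefix code with these lengths CANNOT exist.

Kraft sum = 1.171875. Not satisfied.


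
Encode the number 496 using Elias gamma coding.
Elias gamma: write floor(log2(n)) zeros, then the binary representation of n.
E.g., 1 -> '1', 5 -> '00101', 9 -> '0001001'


num_bits = floor(log2(496)) + 1 = 9
leading_zeros = num_bits - 1 = 8
binary(496) = 111110000

Elias gamma(496) = '00000000' + '111110000' = 00000000111110000 (17 bits)


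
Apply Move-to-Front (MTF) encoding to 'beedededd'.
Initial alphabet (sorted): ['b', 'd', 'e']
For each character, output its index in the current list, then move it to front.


MTF encoding:
'b': index 0 in ['b', 'd', 'e'] -> ['b', 'd', 'e']
'e': index 2 in ['b', 'd', 'e'] -> ['e', 'b', 'd']
'e': index 0 in ['e', 'b', 'd'] -> ['e', 'b', 'd']
'd': index 2 in ['e', 'b', 'd'] -> ['d', 'e', 'b']
'e': index 1 in ['d', 'e', 'b'] -> ['e', 'd', 'b']
'd': index 1 in ['e', 'd', 'b'] -> ['d', 'e', 'b']
'e': index 1 in ['d', 'e', 'b'] -> ['e', 'd', 'b']
'd': index 1 in ['e', 'd', 'b'] -> ['d', 'e', 'b']
'd': index 0 in ['d', 'e', 'b'] -> ['d', 'e', 'b']


Output: [0, 2, 0, 2, 1, 1, 1, 1, 0]


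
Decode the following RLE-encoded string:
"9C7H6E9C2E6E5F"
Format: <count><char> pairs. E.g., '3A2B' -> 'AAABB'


Expanding each <count><char> pair:
  9C -> 'CCCCCCCCC'
  7H -> 'HHHHHHH'
  6E -> 'EEEEEE'
  9C -> 'CCCCCCCCC'
  2E -> 'EE'
  6E -> 'EEEEEE'
  5F -> 'FFFFF'

Decoded = CCCCCCCCCHHHHHHHEEEEEECCCCCCCCCEEEEEEEEFFFFF


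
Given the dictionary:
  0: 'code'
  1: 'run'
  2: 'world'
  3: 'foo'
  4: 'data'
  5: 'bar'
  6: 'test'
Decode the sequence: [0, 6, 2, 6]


Look up each index in the dictionary:
  0 -> 'code'
  6 -> 'test'
  2 -> 'world'
  6 -> 'test'

Decoded: "code test world test"


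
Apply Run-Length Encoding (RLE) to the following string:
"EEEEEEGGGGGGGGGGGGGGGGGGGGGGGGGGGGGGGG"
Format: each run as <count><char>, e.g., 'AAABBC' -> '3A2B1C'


Scanning runs left to right:
  i=0: run of 'E' x 6 -> '6E'
  i=6: run of 'G' x 32 -> '32G'

RLE = 6E32G


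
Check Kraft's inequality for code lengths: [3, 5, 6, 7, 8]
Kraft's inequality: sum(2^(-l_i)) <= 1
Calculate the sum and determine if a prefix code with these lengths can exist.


Sum = 2^(-3) + 2^(-5) + 2^(-6) + 2^(-7) + 2^(-8)
    = 0.125 + 0.03125 + 0.015625 + 0.0078125 + 0.00390625
    = 47/256 = 0.18359375
Since 0.18359375 <= 1, Kraft's inequality IS satisfied.
A prefix code with these lengths CAN exist.

Kraft sum = 0.18359375. Satisfied.


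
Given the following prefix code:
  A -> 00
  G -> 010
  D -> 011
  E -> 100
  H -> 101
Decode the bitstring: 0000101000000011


Decoding step by step:
Bits 00 -> A
Bits 00 -> A
Bits 101 -> H
Bits 00 -> A
Bits 00 -> A
Bits 00 -> A
Bits 011 -> D


Decoded message: AAHAAAD


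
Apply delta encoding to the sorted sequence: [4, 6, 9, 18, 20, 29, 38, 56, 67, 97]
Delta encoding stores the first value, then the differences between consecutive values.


First value: 4
Deltas:
  6 - 4 = 2
  9 - 6 = 3
  18 - 9 = 9
  20 - 18 = 2
  29 - 20 = 9
  38 - 29 = 9
  56 - 38 = 18
  67 - 56 = 11
  97 - 67 = 30


Delta encoded: [4, 2, 3, 9, 2, 9, 9, 18, 11, 30]


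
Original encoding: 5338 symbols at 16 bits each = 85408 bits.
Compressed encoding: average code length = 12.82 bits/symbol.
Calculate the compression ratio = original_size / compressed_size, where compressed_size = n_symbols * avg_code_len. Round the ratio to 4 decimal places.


original_size = n_symbols * orig_bits = 5338 * 16 = 85408 bits
compressed_size = n_symbols * avg_code_len = 5338 * 12.82 = 68433.16 bits
ratio = original_size / compressed_size = 85408 / 68433.16 = 1.248

Compression ratio = 1.248


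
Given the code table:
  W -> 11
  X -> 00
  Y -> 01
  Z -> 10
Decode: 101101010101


Decoding:
10 -> Z
11 -> W
01 -> Y
01 -> Y
01 -> Y
01 -> Y


Result: ZWYYYY


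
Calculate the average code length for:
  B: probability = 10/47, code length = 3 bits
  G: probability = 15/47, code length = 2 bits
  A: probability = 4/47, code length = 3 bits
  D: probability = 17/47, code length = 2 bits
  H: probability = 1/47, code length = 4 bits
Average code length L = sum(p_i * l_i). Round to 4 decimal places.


Weighted contributions p_i * l_i:
  B: (10/47) * 3 = 30/47
  G: (15/47) * 2 = 30/47
  A: (4/47) * 3 = 12/47
  D: (17/47) * 2 = 34/47
  H: (1/47) * 4 = 4/47
Sum = (30 + 30 + 12 + 34 + 4)/47 = 110/47

L = 110/47 = 2.3404 bits/symbol


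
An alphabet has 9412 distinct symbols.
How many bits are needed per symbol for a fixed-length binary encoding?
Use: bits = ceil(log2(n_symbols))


log2(9412) = 13.2003
Bracket: 2^13 = 8192 < 9412 <= 2^14 = 16384
So ceil(log2(9412)) = 14

bits = ceil(log2(9412)) = ceil(13.2003) = 14 bits


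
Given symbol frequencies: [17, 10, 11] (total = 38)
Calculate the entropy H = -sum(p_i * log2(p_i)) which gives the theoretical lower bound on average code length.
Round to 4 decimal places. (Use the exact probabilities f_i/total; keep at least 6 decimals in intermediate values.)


Per-symbol terms -p_i * log2(p_i) with p_i = f_i/38:
  p = 17/38 = 0.447368: log2(p) = -1.160465, -p*log2(p) = 0.519155
  p = 10/38 = 0.263158: log2(p) = -1.925999, -p*log2(p) = 0.506842
  p = 11/38 = 0.289474: log2(p) = -1.788496, -p*log2(p) = 0.517722
H = 0.519155 + 0.506842 + 0.517722 = 1.543719

H = 1.5437 bits/symbol


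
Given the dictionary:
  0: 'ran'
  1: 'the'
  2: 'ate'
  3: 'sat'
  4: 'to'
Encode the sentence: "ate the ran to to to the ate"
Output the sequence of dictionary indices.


Look up each word in the dictionary:
  'ate' -> 2
  'the' -> 1
  'ran' -> 0
  'to' -> 4
  'to' -> 4
  'to' -> 4
  'the' -> 1
  'ate' -> 2

Encoded: [2, 1, 0, 4, 4, 4, 1, 2]


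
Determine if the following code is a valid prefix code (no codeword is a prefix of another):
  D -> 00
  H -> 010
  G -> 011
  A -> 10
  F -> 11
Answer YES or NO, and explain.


Checking each pair (does one codeword prefix another?):
  D='00' vs H='010': no prefix
  D='00' vs G='011': no prefix
  D='00' vs A='10': no prefix
  D='00' vs F='11': no prefix
  H='010' vs D='00': no prefix
  H='010' vs G='011': no prefix
  H='010' vs A='10': no prefix
  H='010' vs F='11': no prefix
  G='011' vs D='00': no prefix
  G='011' vs H='010': no prefix
  G='011' vs A='10': no prefix
  G='011' vs F='11': no prefix
  A='10' vs D='00': no prefix
  A='10' vs H='010': no prefix
  A='10' vs G='011': no prefix
  A='10' vs F='11': no prefix
  F='11' vs D='00': no prefix
  F='11' vs H='010': no prefix
  F='11' vs G='011': no prefix
  F='11' vs A='10': no prefix
No violation found over all pairs.

YES -- this is a valid prefix code. No codeword is a prefix of any other codeword.


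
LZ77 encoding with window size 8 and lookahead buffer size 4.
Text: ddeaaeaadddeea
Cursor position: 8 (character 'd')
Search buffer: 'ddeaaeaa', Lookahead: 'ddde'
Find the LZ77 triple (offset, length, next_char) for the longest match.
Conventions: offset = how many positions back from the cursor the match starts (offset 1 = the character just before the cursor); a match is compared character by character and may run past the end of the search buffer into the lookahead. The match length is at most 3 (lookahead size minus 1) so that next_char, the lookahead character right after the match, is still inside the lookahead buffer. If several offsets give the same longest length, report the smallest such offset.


Try each offset into the search buffer:
  offset=1 (pos 7, char 'a'): match length 0
  offset=2 (pos 6, char 'a'): match length 0
  offset=3 (pos 5, char 'e'): match length 0
  offset=4 (pos 4, char 'a'): match length 0
  offset=5 (pos 3, char 'a'): match length 0
  offset=6 (pos 2, char 'e'): match length 0
  offset=7 (pos 1, char 'd'): match length 1
  offset=8 (pos 0, char 'd'): match length 2
Longest match has length 2 at offset 8.
next_char = character at position 8 + 2 = 10 -> 'd'

Best match: offset=8, length=2 (matching 'dd' starting at position 0)
LZ77 triple: (8, 2, 'd')


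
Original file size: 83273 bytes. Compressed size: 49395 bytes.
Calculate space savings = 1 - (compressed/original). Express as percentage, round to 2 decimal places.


ratio = compressed/original = 49395/83273 = 0.593169
savings = 1 - ratio = 1 - 0.593169 = 0.406831
as a percentage: 0.406831 * 100 = 40.68%

Space savings = 1 - 49395/83273 = 40.68%


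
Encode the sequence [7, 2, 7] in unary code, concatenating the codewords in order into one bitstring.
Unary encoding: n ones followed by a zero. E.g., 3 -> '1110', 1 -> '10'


Encode each number as n ones followed by a terminating 0:
  7 -> 11111110 (8 bits)
  2 -> 110 (3 bits)
  7 -> 11111110 (8 bits)
Total length = 8 + 3 + 8 = 19 bits.

Unary([7, 2, 7]) = 1111111011011111110 (19 bits)


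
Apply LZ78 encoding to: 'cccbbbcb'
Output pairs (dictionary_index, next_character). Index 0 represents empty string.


LZ78 encoding steps:
Dictionary: {0: ''}
Step 1: w='' (idx 0), next='c' -> output (0, 'c'), add 'c' as idx 1
Step 2: w='c' (idx 1), next='c' -> output (1, 'c'), add 'cc' as idx 2
Step 3: w='' (idx 0), next='b' -> output (0, 'b'), add 'b' as idx 3
Step 4: w='b' (idx 3), next='b' -> output (3, 'b'), add 'bb' as idx 4
Step 5: w='c' (idx 1), next='b' -> output (1, 'b'), add 'cb' as idx 5


Encoded: [(0, 'c'), (1, 'c'), (0, 'b'), (3, 'b'), (1, 'b')]


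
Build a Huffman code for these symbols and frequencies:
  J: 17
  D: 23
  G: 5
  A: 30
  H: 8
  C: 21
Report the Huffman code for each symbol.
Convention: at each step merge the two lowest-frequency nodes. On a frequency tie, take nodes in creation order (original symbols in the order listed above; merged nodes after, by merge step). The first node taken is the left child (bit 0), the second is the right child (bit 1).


Huffman tree construction:
Step 1: Merge G(5) + H(8) = 13
Step 2: Merge (G+H)(13) + J(17) = 30
Step 3: Merge C(21) + D(23) = 44
Step 4: Merge A(30) + ((G+H)+J)(30) = 60
Step 5: Merge (C+D)(44) + (A+((G+H)+J))(60) = 104
Read each symbol's code off the tree from the root (left child = 0, right child = 1).

Codes:
  J: 111 (length 3)
  D: 01 (length 2)
  G: 1100 (length 4)
  A: 10 (length 2)
  H: 1101 (length 4)
  C: 00 (length 2)
Average code length: 251/104 = 2.4135 bits/symbol


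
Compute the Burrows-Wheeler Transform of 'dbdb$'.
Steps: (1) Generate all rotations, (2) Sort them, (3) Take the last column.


Rotations (sorted):
  0: $dbdb -> last char: b
  1: b$dbd -> last char: d
  2: bdb$d -> last char: d
  3: db$db -> last char: b
  4: dbdb$ -> last char: $


BWT = bddb$


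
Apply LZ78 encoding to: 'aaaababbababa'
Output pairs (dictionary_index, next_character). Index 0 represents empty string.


LZ78 encoding steps:
Dictionary: {0: ''}
Step 1: w='' (idx 0), next='a' -> output (0, 'a'), add 'a' as idx 1
Step 2: w='a' (idx 1), next='a' -> output (1, 'a'), add 'aa' as idx 2
Step 3: w='a' (idx 1), next='b' -> output (1, 'b'), add 'ab' as idx 3
Step 4: w='ab' (idx 3), next='b' -> output (3, 'b'), add 'abb' as idx 4
Step 5: w='ab' (idx 3), next='a' -> output (3, 'a'), add 'aba' as idx 5
Step 6: w='' (idx 0), next='b' -> output (0, 'b'), add 'b' as idx 6
Step 7: w='a' (idx 1), end of input -> output (1, '')


Encoded: [(0, 'a'), (1, 'a'), (1, 'b'), (3, 'b'), (3, 'a'), (0, 'b'), (1, '')]


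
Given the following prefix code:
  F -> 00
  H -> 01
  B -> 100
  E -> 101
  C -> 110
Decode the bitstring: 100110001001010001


Decoding step by step:
Bits 100 -> B
Bits 110 -> C
Bits 00 -> F
Bits 100 -> B
Bits 101 -> E
Bits 00 -> F
Bits 01 -> H


Decoded message: BCFBEFH


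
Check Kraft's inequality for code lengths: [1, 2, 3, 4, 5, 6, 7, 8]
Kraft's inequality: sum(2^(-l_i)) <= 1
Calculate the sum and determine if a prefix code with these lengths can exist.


Sum = 2^(-1) + 2^(-2) + 2^(-3) + 2^(-4) + 2^(-5) + 2^(-6) + 2^(-7) + 2^(-8)
    = 0.5 + 0.25 + 0.125 + 0.0625 + 0.03125 + 0.015625 + 0.0078125 + 0.00390625
    = 255/256 = 0.99609375
Since 0.99609375 <= 1, Kraft's inequality IS satisfied.
A prefix code with these lengths CAN exist.

Kraft sum = 0.99609375. Satisfied.


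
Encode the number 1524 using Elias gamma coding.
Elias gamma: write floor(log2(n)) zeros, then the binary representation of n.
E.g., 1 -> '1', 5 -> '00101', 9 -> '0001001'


num_bits = floor(log2(1524)) + 1 = 11
leading_zeros = num_bits - 1 = 10
binary(1524) = 10111110100

Elias gamma(1524) = '0000000000' + '10111110100' = 000000000010111110100 (21 bits)


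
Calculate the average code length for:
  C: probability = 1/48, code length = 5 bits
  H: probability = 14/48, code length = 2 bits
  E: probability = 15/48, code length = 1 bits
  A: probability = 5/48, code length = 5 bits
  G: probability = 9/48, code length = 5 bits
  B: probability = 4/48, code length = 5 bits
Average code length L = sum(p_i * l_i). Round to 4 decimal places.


Weighted contributions p_i * l_i:
  C: (1/48) * 5 = 5/48
  H: (14/48) * 2 = 28/48
  E: (15/48) * 1 = 15/48
  A: (5/48) * 5 = 25/48
  G: (9/48) * 5 = 45/48
  B: (4/48) * 5 = 20/48
Sum = (5 + 28 + 15 + 25 + 45 + 20)/48 = 138/48

L = 138/48 = 2.8750 bits/symbol


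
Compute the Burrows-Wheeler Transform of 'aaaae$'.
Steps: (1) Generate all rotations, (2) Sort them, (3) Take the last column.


Rotations (sorted):
  0: $aaaae -> last char: e
  1: aaaae$ -> last char: $
  2: aaae$a -> last char: a
  3: aae$aa -> last char: a
  4: ae$aaa -> last char: a
  5: e$aaaa -> last char: a


BWT = e$aaaa


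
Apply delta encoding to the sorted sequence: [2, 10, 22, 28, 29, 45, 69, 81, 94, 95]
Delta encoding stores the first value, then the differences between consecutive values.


First value: 2
Deltas:
  10 - 2 = 8
  22 - 10 = 12
  28 - 22 = 6
  29 - 28 = 1
  45 - 29 = 16
  69 - 45 = 24
  81 - 69 = 12
  94 - 81 = 13
  95 - 94 = 1


Delta encoded: [2, 8, 12, 6, 1, 16, 24, 12, 13, 1]


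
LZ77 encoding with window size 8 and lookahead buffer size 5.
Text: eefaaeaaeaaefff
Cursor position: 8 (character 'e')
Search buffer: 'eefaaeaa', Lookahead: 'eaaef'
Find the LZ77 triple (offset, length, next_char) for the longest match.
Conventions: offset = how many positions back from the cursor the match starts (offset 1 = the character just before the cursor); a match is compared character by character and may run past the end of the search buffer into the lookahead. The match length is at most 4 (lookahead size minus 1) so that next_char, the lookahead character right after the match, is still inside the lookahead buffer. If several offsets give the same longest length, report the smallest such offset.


Try each offset into the search buffer:
  offset=1 (pos 7, char 'a'): match length 0
  offset=2 (pos 6, char 'a'): match length 0
  offset=3 (pos 5, char 'e'): match length 4
  offset=4 (pos 4, char 'a'): match length 0
  offset=5 (pos 3, char 'a'): match length 0
  offset=6 (pos 2, char 'f'): match length 0
  offset=7 (pos 1, char 'e'): match length 1
  offset=8 (pos 0, char 'e'): match length 1
Longest match has length 4 at offset 3.
next_char = character at position 8 + 4 = 12 -> 'f'

Best match: offset=3, length=4 (matching 'eaae' starting at position 5)
LZ77 triple: (3, 4, 'f')


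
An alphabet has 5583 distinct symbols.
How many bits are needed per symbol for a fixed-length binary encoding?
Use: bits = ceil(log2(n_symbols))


log2(5583) = 12.4468
Bracket: 2^12 = 4096 < 5583 <= 2^13 = 8192
So ceil(log2(5583)) = 13

bits = ceil(log2(5583)) = ceil(12.4468) = 13 bits


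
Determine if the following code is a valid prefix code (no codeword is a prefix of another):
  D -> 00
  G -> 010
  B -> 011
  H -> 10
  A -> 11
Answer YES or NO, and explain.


Checking each pair (does one codeword prefix another?):
  D='00' vs G='010': no prefix
  D='00' vs B='011': no prefix
  D='00' vs H='10': no prefix
  D='00' vs A='11': no prefix
  G='010' vs D='00': no prefix
  G='010' vs B='011': no prefix
  G='010' vs H='10': no prefix
  G='010' vs A='11': no prefix
  B='011' vs D='00': no prefix
  B='011' vs G='010': no prefix
  B='011' vs H='10': no prefix
  B='011' vs A='11': no prefix
  H='10' vs D='00': no prefix
  H='10' vs G='010': no prefix
  H='10' vs B='011': no prefix
  H='10' vs A='11': no prefix
  A='11' vs D='00': no prefix
  A='11' vs G='010': no prefix
  A='11' vs B='011': no prefix
  A='11' vs H='10': no prefix
No violation found over all pairs.

YES -- this is a valid prefix code. No codeword is a prefix of any other codeword.


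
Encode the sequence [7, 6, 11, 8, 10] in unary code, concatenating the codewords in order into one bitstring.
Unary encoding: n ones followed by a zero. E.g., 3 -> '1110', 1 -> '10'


Encode each number as n ones followed by a terminating 0:
  7 -> 11111110 (8 bits)
  6 -> 1111110 (7 bits)
  11 -> 111111111110 (12 bits)
  8 -> 111111110 (9 bits)
  10 -> 11111111110 (11 bits)
Total length = 8 + 7 + 12 + 9 + 11 = 47 bits.

Unary([7, 6, 11, 8, 10]) = 11111110111111011111111111011111111011111111110 (47 bits)


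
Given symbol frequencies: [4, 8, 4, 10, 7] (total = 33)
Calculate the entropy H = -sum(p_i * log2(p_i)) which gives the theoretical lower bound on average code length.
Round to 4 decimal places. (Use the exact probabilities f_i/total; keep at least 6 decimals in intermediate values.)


Per-symbol terms -p_i * log2(p_i) with p_i = f_i/33:
  p = 4/33 = 0.121212: log2(p) = -3.044394, -p*log2(p) = 0.369017
  p = 8/33 = 0.242424: log2(p) = -2.044394, -p*log2(p) = 0.495611
  p = 4/33 = 0.121212: log2(p) = -3.044394, -p*log2(p) = 0.369017
  p = 10/33 = 0.303030: log2(p) = -1.722466, -p*log2(p) = 0.521959
  p = 7/33 = 0.212121: log2(p) = -2.237039, -p*log2(p) = 0.474523
H = 0.369017 + 0.495611 + 0.369017 + 0.521959 + 0.474523 = 2.230127

H = 2.2301 bits/symbol


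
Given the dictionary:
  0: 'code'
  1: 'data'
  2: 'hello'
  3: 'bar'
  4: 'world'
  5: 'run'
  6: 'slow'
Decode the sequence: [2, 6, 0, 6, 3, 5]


Look up each index in the dictionary:
  2 -> 'hello'
  6 -> 'slow'
  0 -> 'code'
  6 -> 'slow'
  3 -> 'bar'
  5 -> 'run'

Decoded: "hello slow code slow bar run"


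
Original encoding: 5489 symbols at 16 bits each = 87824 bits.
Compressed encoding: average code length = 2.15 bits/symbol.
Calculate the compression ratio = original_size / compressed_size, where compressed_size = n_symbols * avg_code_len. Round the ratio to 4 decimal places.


original_size = n_symbols * orig_bits = 5489 * 16 = 87824 bits
compressed_size = n_symbols * avg_code_len = 5489 * 2.15 = 11801.35 bits
ratio = original_size / compressed_size = 87824 / 11801.35 = 7.4419

Compression ratio = 7.4419


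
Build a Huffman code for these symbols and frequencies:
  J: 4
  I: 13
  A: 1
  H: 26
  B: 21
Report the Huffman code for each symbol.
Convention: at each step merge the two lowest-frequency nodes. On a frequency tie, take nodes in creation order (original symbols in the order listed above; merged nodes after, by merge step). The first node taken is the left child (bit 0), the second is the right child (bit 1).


Huffman tree construction:
Step 1: Merge A(1) + J(4) = 5
Step 2: Merge (A+J)(5) + I(13) = 18
Step 3: Merge ((A+J)+I)(18) + B(21) = 39
Step 4: Merge H(26) + (((A+J)+I)+B)(39) = 65
Read each symbol's code off the tree from the root (left child = 0, right child = 1).

Codes:
  J: 1001 (length 4)
  I: 101 (length 3)
  A: 1000 (length 4)
  H: 0 (length 1)
  B: 11 (length 2)
Average code length: 127/65 = 1.9538 bits/symbol


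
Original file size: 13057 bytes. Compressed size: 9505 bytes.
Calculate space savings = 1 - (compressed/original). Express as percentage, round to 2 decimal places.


ratio = compressed/original = 9505/13057 = 0.727962
savings = 1 - ratio = 1 - 0.727962 = 0.272038
as a percentage: 0.272038 * 100 = 27.2%

Space savings = 1 - 9505/13057 = 27.2%


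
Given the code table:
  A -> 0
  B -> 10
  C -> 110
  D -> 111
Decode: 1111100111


Decoding:
111 -> D
110 -> C
0 -> A
111 -> D


Result: DCAD


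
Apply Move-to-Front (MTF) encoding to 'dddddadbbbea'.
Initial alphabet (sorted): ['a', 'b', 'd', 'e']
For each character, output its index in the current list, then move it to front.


MTF encoding:
'd': index 2 in ['a', 'b', 'd', 'e'] -> ['d', 'a', 'b', 'e']
'd': index 0 in ['d', 'a', 'b', 'e'] -> ['d', 'a', 'b', 'e']
'd': index 0 in ['d', 'a', 'b', 'e'] -> ['d', 'a', 'b', 'e']
'd': index 0 in ['d', 'a', 'b', 'e'] -> ['d', 'a', 'b', 'e']
'd': index 0 in ['d', 'a', 'b', 'e'] -> ['d', 'a', 'b', 'e']
'a': index 1 in ['d', 'a', 'b', 'e'] -> ['a', 'd', 'b', 'e']
'd': index 1 in ['a', 'd', 'b', 'e'] -> ['d', 'a', 'b', 'e']
'b': index 2 in ['d', 'a', 'b', 'e'] -> ['b', 'd', 'a', 'e']
'b': index 0 in ['b', 'd', 'a', 'e'] -> ['b', 'd', 'a', 'e']
'b': index 0 in ['b', 'd', 'a', 'e'] -> ['b', 'd', 'a', 'e']
'e': index 3 in ['b', 'd', 'a', 'e'] -> ['e', 'b', 'd', 'a']
'a': index 3 in ['e', 'b', 'd', 'a'] -> ['a', 'e', 'b', 'd']


Output: [2, 0, 0, 0, 0, 1, 1, 2, 0, 0, 3, 3]


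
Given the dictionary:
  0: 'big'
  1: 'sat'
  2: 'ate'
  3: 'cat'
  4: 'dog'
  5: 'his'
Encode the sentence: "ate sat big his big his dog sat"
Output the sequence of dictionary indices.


Look up each word in the dictionary:
  'ate' -> 2
  'sat' -> 1
  'big' -> 0
  'his' -> 5
  'big' -> 0
  'his' -> 5
  'dog' -> 4
  'sat' -> 1

Encoded: [2, 1, 0, 5, 0, 5, 4, 1]


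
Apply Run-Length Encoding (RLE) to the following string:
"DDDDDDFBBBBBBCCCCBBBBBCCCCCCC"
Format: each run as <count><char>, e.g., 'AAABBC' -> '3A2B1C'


Scanning runs left to right:
  i=0: run of 'D' x 6 -> '6D'
  i=6: run of 'F' x 1 -> '1F'
  i=7: run of 'B' x 6 -> '6B'
  i=13: run of 'C' x 4 -> '4C'
  i=17: run of 'B' x 5 -> '5B'
  i=22: run of 'C' x 7 -> '7C'

RLE = 6D1F6B4C5B7C


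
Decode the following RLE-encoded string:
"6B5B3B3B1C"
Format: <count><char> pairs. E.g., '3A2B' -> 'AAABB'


Expanding each <count><char> pair:
  6B -> 'BBBBBB'
  5B -> 'BBBBB'
  3B -> 'BBB'
  3B -> 'BBB'
  1C -> 'C'

Decoded = BBBBBBBBBBBBBBBBBC


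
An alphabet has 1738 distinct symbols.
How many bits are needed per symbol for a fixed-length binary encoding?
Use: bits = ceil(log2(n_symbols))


log2(1738) = 10.7632
Bracket: 2^10 = 1024 < 1738 <= 2^11 = 2048
So ceil(log2(1738)) = 11

bits = ceil(log2(1738)) = ceil(10.7632) = 11 bits


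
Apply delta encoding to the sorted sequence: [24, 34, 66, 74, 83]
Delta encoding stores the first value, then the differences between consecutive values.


First value: 24
Deltas:
  34 - 24 = 10
  66 - 34 = 32
  74 - 66 = 8
  83 - 74 = 9


Delta encoded: [24, 10, 32, 8, 9]


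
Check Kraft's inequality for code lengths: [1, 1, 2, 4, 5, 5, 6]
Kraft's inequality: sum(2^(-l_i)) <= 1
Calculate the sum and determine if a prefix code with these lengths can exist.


Sum = 2^(-1) + 2^(-1) + 2^(-2) + 2^(-4) + 2^(-5) + 2^(-5) + 2^(-6)
    = 0.5 + 0.5 + 0.25 + 0.0625 + 0.03125 + 0.03125 + 0.015625
    = 89/64 = 1.390625
Since 1.390625 > 1, Kraft's inequality is NOT satisfied.
A prefix code with these lengths CANNOT exist.

Kraft sum = 1.390625. Not satisfied.


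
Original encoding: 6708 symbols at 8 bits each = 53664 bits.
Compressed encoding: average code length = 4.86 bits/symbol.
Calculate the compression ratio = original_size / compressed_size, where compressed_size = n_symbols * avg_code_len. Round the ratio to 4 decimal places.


original_size = n_symbols * orig_bits = 6708 * 8 = 53664 bits
compressed_size = n_symbols * avg_code_len = 6708 * 4.86 = 32600.88 bits
ratio = original_size / compressed_size = 53664 / 32600.88 = 1.6461

Compression ratio = 1.6461


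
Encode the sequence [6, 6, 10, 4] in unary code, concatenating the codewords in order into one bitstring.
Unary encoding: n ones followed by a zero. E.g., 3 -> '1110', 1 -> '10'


Encode each number as n ones followed by a terminating 0:
  6 -> 1111110 (7 bits)
  6 -> 1111110 (7 bits)
  10 -> 11111111110 (11 bits)
  4 -> 11110 (5 bits)
Total length = 7 + 7 + 11 + 5 = 30 bits.

Unary([6, 6, 10, 4]) = 111111011111101111111111011110 (30 bits)


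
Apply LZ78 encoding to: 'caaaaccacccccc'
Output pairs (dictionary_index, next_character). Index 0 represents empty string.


LZ78 encoding steps:
Dictionary: {0: ''}
Step 1: w='' (idx 0), next='c' -> output (0, 'c'), add 'c' as idx 1
Step 2: w='' (idx 0), next='a' -> output (0, 'a'), add 'a' as idx 2
Step 3: w='a' (idx 2), next='a' -> output (2, 'a'), add 'aa' as idx 3
Step 4: w='a' (idx 2), next='c' -> output (2, 'c'), add 'ac' as idx 4
Step 5: w='c' (idx 1), next='a' -> output (1, 'a'), add 'ca' as idx 5
Step 6: w='c' (idx 1), next='c' -> output (1, 'c'), add 'cc' as idx 6
Step 7: w='cc' (idx 6), next='c' -> output (6, 'c'), add 'ccc' as idx 7
Step 8: w='c' (idx 1), end of input -> output (1, '')


Encoded: [(0, 'c'), (0, 'a'), (2, 'a'), (2, 'c'), (1, 'a'), (1, 'c'), (6, 'c'), (1, '')]


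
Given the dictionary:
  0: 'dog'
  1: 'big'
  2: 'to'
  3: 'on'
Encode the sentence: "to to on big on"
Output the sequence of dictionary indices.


Look up each word in the dictionary:
  'to' -> 2
  'to' -> 2
  'on' -> 3
  'big' -> 1
  'on' -> 3

Encoded: [2, 2, 3, 1, 3]


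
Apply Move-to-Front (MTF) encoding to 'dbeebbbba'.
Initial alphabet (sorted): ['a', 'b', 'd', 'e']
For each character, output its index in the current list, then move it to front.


MTF encoding:
'd': index 2 in ['a', 'b', 'd', 'e'] -> ['d', 'a', 'b', 'e']
'b': index 2 in ['d', 'a', 'b', 'e'] -> ['b', 'd', 'a', 'e']
'e': index 3 in ['b', 'd', 'a', 'e'] -> ['e', 'b', 'd', 'a']
'e': index 0 in ['e', 'b', 'd', 'a'] -> ['e', 'b', 'd', 'a']
'b': index 1 in ['e', 'b', 'd', 'a'] -> ['b', 'e', 'd', 'a']
'b': index 0 in ['b', 'e', 'd', 'a'] -> ['b', 'e', 'd', 'a']
'b': index 0 in ['b', 'e', 'd', 'a'] -> ['b', 'e', 'd', 'a']
'b': index 0 in ['b', 'e', 'd', 'a'] -> ['b', 'e', 'd', 'a']
'a': index 3 in ['b', 'e', 'd', 'a'] -> ['a', 'b', 'e', 'd']


Output: [2, 2, 3, 0, 1, 0, 0, 0, 3]


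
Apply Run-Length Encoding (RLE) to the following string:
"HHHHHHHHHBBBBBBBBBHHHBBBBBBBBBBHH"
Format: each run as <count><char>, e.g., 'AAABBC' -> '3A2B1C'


Scanning runs left to right:
  i=0: run of 'H' x 9 -> '9H'
  i=9: run of 'B' x 9 -> '9B'
  i=18: run of 'H' x 3 -> '3H'
  i=21: run of 'B' x 10 -> '10B'
  i=31: run of 'H' x 2 -> '2H'

RLE = 9H9B3H10B2H


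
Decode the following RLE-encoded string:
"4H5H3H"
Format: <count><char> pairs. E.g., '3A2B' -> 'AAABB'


Expanding each <count><char> pair:
  4H -> 'HHHH'
  5H -> 'HHHHH'
  3H -> 'HHH'

Decoded = HHHHHHHHHHHH


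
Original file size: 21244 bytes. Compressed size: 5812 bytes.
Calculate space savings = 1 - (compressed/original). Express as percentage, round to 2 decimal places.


ratio = compressed/original = 5812/21244 = 0.273583
savings = 1 - ratio = 1 - 0.273583 = 0.726417
as a percentage: 0.726417 * 100 = 72.64%

Space savings = 1 - 5812/21244 = 72.64%


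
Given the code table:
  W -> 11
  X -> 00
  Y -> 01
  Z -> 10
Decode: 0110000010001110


Decoding:
01 -> Y
10 -> Z
00 -> X
00 -> X
10 -> Z
00 -> X
11 -> W
10 -> Z


Result: YZXXZXWZ


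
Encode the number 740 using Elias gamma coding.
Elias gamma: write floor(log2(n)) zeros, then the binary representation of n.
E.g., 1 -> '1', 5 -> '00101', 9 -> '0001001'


num_bits = floor(log2(740)) + 1 = 10
leading_zeros = num_bits - 1 = 9
binary(740) = 1011100100

Elias gamma(740) = '000000000' + '1011100100' = 0000000001011100100 (19 bits)


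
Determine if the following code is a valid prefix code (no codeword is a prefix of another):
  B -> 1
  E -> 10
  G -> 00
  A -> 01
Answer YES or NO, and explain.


Checking each pair (does one codeword prefix another?):
  B='1' vs E='10': prefix -- VIOLATION

NO -- this is NOT a valid prefix code. B (1) is a prefix of E (10).


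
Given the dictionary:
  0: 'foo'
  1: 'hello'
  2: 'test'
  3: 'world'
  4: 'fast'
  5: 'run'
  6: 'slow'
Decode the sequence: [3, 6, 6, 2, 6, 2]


Look up each index in the dictionary:
  3 -> 'world'
  6 -> 'slow'
  6 -> 'slow'
  2 -> 'test'
  6 -> 'slow'
  2 -> 'test'

Decoded: "world slow slow test slow test"


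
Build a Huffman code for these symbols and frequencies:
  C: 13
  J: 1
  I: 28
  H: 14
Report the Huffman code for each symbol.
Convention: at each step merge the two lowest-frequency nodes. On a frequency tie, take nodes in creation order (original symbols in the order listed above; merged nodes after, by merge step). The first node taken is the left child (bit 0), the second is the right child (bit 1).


Huffman tree construction:
Step 1: Merge J(1) + C(13) = 14
Step 2: Merge H(14) + (J+C)(14) = 28
Step 3: Merge I(28) + (H+(J+C))(28) = 56
Read each symbol's code off the tree from the root (left child = 0, right child = 1).

Codes:
  C: 111 (length 3)
  J: 110 (length 3)
  I: 0 (length 1)
  H: 10 (length 2)
Average code length: 98/56 = 1.7500 bits/symbol


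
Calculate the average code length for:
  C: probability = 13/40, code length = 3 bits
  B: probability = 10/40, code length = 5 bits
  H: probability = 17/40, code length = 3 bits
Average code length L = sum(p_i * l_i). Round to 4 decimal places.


Weighted contributions p_i * l_i:
  C: (13/40) * 3 = 39/40
  B: (10/40) * 5 = 50/40
  H: (17/40) * 3 = 51/40
Sum = (39 + 50 + 51)/40 = 140/40

L = 140/40 = 3.5000 bits/symbol


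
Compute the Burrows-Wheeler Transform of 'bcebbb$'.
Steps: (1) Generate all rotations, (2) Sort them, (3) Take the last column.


Rotations (sorted):
  0: $bcebbb -> last char: b
  1: b$bcebb -> last char: b
  2: bb$bceb -> last char: b
  3: bbb$bce -> last char: e
  4: bcebbb$ -> last char: $
  5: cebbb$b -> last char: b
  6: ebbb$bc -> last char: c


BWT = bbbe$bc


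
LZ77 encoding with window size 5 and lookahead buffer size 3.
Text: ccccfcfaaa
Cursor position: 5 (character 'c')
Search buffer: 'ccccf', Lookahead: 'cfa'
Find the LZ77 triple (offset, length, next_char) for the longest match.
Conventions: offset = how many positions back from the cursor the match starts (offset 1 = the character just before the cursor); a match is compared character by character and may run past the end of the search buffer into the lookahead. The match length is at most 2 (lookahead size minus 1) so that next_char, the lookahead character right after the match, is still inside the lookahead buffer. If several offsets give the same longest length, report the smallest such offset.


Try each offset into the search buffer:
  offset=1 (pos 4, char 'f'): match length 0
  offset=2 (pos 3, char 'c'): match length 2
  offset=3 (pos 2, char 'c'): match length 1
  offset=4 (pos 1, char 'c'): match length 1
  offset=5 (pos 0, char 'c'): match length 1
Longest match has length 2 at offset 2.
next_char = character at position 5 + 2 = 7 -> 'a'

Best match: offset=2, length=2 (matching 'cf' starting at position 3)
LZ77 triple: (2, 2, 'a')


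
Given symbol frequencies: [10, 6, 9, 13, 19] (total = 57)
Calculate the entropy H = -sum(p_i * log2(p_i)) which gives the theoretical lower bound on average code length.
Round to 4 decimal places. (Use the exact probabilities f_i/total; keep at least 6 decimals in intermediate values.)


Per-symbol terms -p_i * log2(p_i) with p_i = f_i/57:
  p = 10/57 = 0.175439: log2(p) = -2.510962, -p*log2(p) = 0.440520
  p = 6/57 = 0.105263: log2(p) = -3.247928, -p*log2(p) = 0.341887
  p = 9/57 = 0.157895: log2(p) = -2.662965, -p*log2(p) = 0.420468
  p = 13/57 = 0.228070: log2(p) = -2.132450, -p*log2(p) = 0.486348
  p = 19/57 = 0.333333: log2(p) = -1.584963, -p*log2(p) = 0.528321
H = 0.440520 + 0.341887 + 0.420468 + 0.486348 + 0.528321 = 2.217544

H = 2.2175 bits/symbol


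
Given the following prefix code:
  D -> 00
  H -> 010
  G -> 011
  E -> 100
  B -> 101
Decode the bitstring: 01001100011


Decoding step by step:
Bits 010 -> H
Bits 011 -> G
Bits 00 -> D
Bits 011 -> G


Decoded message: HGDG


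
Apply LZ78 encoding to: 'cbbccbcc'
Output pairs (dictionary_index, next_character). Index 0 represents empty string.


LZ78 encoding steps:
Dictionary: {0: ''}
Step 1: w='' (idx 0), next='c' -> output (0, 'c'), add 'c' as idx 1
Step 2: w='' (idx 0), next='b' -> output (0, 'b'), add 'b' as idx 2
Step 3: w='b' (idx 2), next='c' -> output (2, 'c'), add 'bc' as idx 3
Step 4: w='c' (idx 1), next='b' -> output (1, 'b'), add 'cb' as idx 4
Step 5: w='c' (idx 1), next='c' -> output (1, 'c'), add 'cc' as idx 5


Encoded: [(0, 'c'), (0, 'b'), (2, 'c'), (1, 'b'), (1, 'c')]
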